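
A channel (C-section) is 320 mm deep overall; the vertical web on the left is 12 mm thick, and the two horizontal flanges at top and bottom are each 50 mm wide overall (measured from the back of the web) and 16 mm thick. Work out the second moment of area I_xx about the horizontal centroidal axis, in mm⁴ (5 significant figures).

I_xx ≈ 6.0888 × 10⁷ mm⁴

Treat the section as a set of non-overlapping primitives; coordinates are from the bounding-box lower-left.
Web: 12 × 320, A = 3 840 mm², y = 160 mm, Ī = 32 768 000 mm⁴.
Top flange (beyond web): 38 × 16, A = 608 mm², y = 312 mm, Ī = 12970.67 mm⁴.
Bottom flange (beyond web): 38 × 16, A = 608 mm², y = 8 mm, Ī = 12970.67 mm⁴.
By symmetry the centroid is at mid-height, ȳ = 160 mm.
Transfer each piece to the horizontal centroidal axis using Ī + A·d² with d = y − 160:
  web: d = 0 mm → contributes +32 768 000 mm⁴
  top flange (beyond web): d = 152 mm → contributes +14 060 203 mm⁴
  bottom flange (beyond web): d = -152 mm → contributes +14 060 203 mm⁴
Total I = 60 888 405 mm⁴.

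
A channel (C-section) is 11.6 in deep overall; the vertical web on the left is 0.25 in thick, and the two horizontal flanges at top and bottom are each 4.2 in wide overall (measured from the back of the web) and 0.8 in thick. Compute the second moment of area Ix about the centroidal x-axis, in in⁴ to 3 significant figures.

Ix ≈ 217 in⁴

Break the section into simple shapes (no overlaps), measuring from the bottom-left corner of the bounding box.
Web: 0.25 × 11.6, A = 2.9 in², y = 5.8 in, Ī = 32.519 in⁴.
Top flange (beyond web): 3.95 × 0.8, A = 3.16 in², y = 11.2 in, Ī = 0.16853 in⁴.
Bottom flange (beyond web): 3.95 × 0.8, A = 3.16 in², y = 0.4 in, Ī = 0.16853 in⁴.
By symmetry the centroid is at mid-height, ȳ = 5.8 in.
Transfer each piece to the centroidal x-axis using Ī + A·d² with d = y − 5.8:
  web: d = 0 in → contributes +32.519 in⁴
  top flange (beyond web): d = 5.4 in → contributes +92.314 in⁴
  bottom flange (beyond web): d = -5.4 in → contributes +92.314 in⁴
Total I = 217.15 in⁴.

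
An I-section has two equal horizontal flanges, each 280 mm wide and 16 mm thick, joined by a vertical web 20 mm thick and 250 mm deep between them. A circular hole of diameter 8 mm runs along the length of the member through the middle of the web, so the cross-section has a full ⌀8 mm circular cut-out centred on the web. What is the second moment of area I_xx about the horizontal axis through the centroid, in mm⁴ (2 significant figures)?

I_xx ≈ 1.8 × 10⁸ mm⁴

Decompose the section into non-overlapping parts with the origin at the bottom-left of its bounding rectangle.
Bottom flange: 280 × 16, A = 4 480 mm², y = 8 mm, Ī = 95 573 mm⁴.
Web: 20 × 250, A = 5 000 mm², y = 141 mm, Ī = 26 041 667 mm⁴.
Top flange: 280 × 16, A = 4 480 mm², y = 274 mm, Ī = 95 573 mm⁴.
Hole (subtracted): ⌀8, A = 50.27 mm², y = 141 mm, Ī = 201.1 mm⁴.
By symmetry the centroid is at mid-height, ȳ = 141 mm.
Transfer each piece to the horizontal axis through the centroid using Ī + A·d² with d = y − 141:
  bottom flange: d = -133 mm → contributes +79 342 293 mm⁴
  web: d = 0 mm → contributes +26 041 667 mm⁴
  top flange: d = 133 mm → contributes +79 342 293 mm⁴
  hole: d = 0 mm → contributes −201.1 mm⁴
Total I = 184 726 052 mm⁴.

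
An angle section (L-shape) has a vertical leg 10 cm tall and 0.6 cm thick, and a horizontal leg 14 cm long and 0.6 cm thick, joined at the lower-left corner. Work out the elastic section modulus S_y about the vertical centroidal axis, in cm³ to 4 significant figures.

Decompose the section into non-overlapping parts with the origin at the bottom-left of its bounding rectangle.
Vertical leg: 0.6 × 10, A = 6 cm², x = 0.3 cm, Ī = 0.18 cm⁴.
Horizontal leg (remainder): 13.4 × 0.6, A = 8.04 cm², x = 7.3 cm, Ī = 120.305 cm⁴.
Centroid: x̄ = ΣA·x / ΣA = 4.30855 cm.
Transfer each piece to the vertical centroidal axis using Ī + A·d² with d = x − 4.30855:
  vertical leg: d = -4.00855 cm → contributes +96.5907 cm⁴
  horizontal leg (remainder): d = 2.99145 cm → contributes +192.253 cm⁴
Total I = 288.844 cm⁴.
Extreme fibre distance c = 9.69145 cm; S = I/c = 29.804 cm³.

S_y ≈ 29.80 cm³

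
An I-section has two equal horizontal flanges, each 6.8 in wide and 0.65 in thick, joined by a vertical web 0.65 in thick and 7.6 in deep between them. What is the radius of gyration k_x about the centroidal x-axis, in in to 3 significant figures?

k_x ≈ 3.56 in

Split into non-overlapping primitives; take the origin at the lower-left of the bounding box.
Bottom flange: 6.8 × 0.65, A = 4.42 in², y = 0.325 in, Ī = 0.15562 in⁴.
Web: 0.65 × 7.6, A = 4.94 in², y = 4.45 in, Ī = 23.778 in⁴.
Top flange: 6.8 × 0.65, A = 4.42 in², y = 8.575 in, Ī = 0.15562 in⁴.
By symmetry the centroid is at mid-height, ȳ = 4.45 in.
Transfer each piece to the centroidal x-axis using Ī + A·d² with d = y − 4.45:
  bottom flange: d = -4.125 in → contributes +75.365 in⁴
  web: d = 0 in → contributes +23.778 in⁴
  top flange: d = 4.125 in → contributes +75.365 in⁴
Total I = 174.51 in⁴.
Radius of gyration: k = √(I/A) = √(174.51 / 13.78) = 3.5586 in.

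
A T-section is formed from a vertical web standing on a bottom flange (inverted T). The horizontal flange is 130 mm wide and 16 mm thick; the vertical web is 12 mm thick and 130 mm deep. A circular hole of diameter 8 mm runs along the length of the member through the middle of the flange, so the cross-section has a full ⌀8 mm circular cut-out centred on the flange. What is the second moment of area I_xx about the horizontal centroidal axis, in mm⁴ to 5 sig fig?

Decompose the section into non-overlapping parts with the origin at the bottom-left of its bounding rectangle.
Flange: 130 × 16, A = 2 080 mm², y = 8 mm, Ī = 44373.33 mm⁴.
Web: 12 × 130, A = 1 560 mm², y = 81 mm, Ī = 2 197 000 mm⁴.
Hole (subtracted): ⌀8, A = 50.26548 mm², y = 8 mm, Ī = 201.0619 mm⁴.
Centroid: ȳ = ΣA·y / ΣA = 39.72379 mm.
Transfer each piece to the horizontal centroidal axis using Ī + A·d² with d = y − 39.72379:
  flange: d = -31.72379 mm → contributes +2 137 684 mm⁴
  web: d = 41.27621 mm → contributes +4 854 811 mm⁴
  hole: d = -31.72379 mm → contributes −50788.2 mm⁴
Total I = 6 941 707 mm⁴.

I_xx ≈ 6.9417 × 10⁶ mm⁴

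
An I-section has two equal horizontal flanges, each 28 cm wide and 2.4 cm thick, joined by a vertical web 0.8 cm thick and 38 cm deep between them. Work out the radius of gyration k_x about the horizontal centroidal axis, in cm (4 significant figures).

k_x ≈ 18.85 cm

Treat the section as a set of non-overlapping primitives; coordinates are from the bounding-box lower-left.
Bottom flange: 28 × 2.4, A = 67.2 cm², y = 1.2 cm, Ī = 32.256 cm⁴.
Web: 0.8 × 38, A = 30.4 cm², y = 21.4 cm, Ī = 3658.13 cm⁴.
Top flange: 28 × 2.4, A = 67.2 cm², y = 41.6 cm, Ī = 32.256 cm⁴.
By symmetry the centroid is at mid-height, ȳ = 21.4 cm.
Transfer each piece to the horizontal centroidal axis using Ī + A·d² with d = y − 21.4:
  bottom flange: d = -20.2 cm → contributes +27452.5 cm⁴
  web: d = 0 cm → contributes +3658.13 cm⁴
  top flange: d = 20.2 cm → contributes +27452.5 cm⁴
Total I = 58563.2 cm⁴.
Radius of gyration: k = √(I/A) = √(58563.2 / 164.8) = 18.851 cm.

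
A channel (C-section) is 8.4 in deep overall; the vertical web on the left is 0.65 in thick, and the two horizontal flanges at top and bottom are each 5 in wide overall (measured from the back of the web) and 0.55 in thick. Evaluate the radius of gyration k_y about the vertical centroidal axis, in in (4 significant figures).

k_y ≈ 1.520 in

Decompose the section into non-overlapping parts with the origin at the bottom-left of its bounding rectangle.
Web: 0.65 × 8.4, A = 5.46 in², x = 0.325 in, Ī = 0.192238 in⁴.
Top flange (beyond web): 4.35 × 0.55, A = 2.3925 in², x = 2.825 in, Ī = 3.77267 in⁴.
Bottom flange (beyond web): 4.35 × 0.55, A = 2.3925 in², x = 2.825 in, Ī = 3.77267 in⁴.
Centroid: x̄ = ΣA·x / ΣA = 1.49264 in.
Transfer each piece to the vertical centroidal axis using Ī + A·d² with d = x − 1.49264:
  web: d = -1.16764 in → contributes +7.63634 in⁴
  top flange (beyond web): d = 1.33236 in → contributes +8.01978 in⁴
  bottom flange (beyond web): d = 1.33236 in → contributes +8.01978 in⁴
Total I = 23.6759 in⁴.
Radius of gyration: k = √(I/A) = √(23.6759 / 10.245) = 1.52019 in.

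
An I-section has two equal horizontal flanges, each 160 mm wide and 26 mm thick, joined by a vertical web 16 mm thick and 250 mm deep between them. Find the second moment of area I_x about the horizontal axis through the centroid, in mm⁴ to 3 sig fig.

I_x ≈ 1.80 × 10⁸ mm⁴

Decompose the section into non-overlapping parts with the origin at the bottom-left of its bounding rectangle.
Bottom flange: 160 × 26, A = 4 160 mm², y = 13 mm, Ī = 234 347 mm⁴.
Web: 16 × 250, A = 4 000 mm², y = 151 mm, Ī = 20 833 333 mm⁴.
Top flange: 160 × 26, A = 4 160 mm², y = 289 mm, Ī = 234 347 mm⁴.
By symmetry the centroid is at mid-height, ȳ = 151 mm.
Transfer each piece to the horizontal axis through the centroid using Ī + A·d² with d = y − 151:
  bottom flange: d = -138 mm → contributes +79 457 387 mm⁴
  web: d = 0 mm → contributes +20 833 333 mm⁴
  top flange: d = 138 mm → contributes +79 457 387 mm⁴
Total I = 179 748 107 mm⁴.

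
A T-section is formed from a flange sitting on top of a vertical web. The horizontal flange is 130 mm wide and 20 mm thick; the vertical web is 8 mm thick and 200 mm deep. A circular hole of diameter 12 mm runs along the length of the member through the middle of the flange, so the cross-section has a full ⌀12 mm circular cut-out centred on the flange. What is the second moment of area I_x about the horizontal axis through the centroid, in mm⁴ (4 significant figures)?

I_x ≈ 1.720 × 10⁷ mm⁴

Decompose the section into non-overlapping parts with the origin at the bottom-left of its bounding rectangle.
Flange: 130 × 20, A = 2 600 mm², y = 210 mm, Ī = 86666.7 mm⁴.
Web: 8 × 200, A = 1 600 mm², y = 100 mm, Ī = 5 333 333 mm⁴.
Hole (subtracted): ⌀12, A = 113.097 mm², y = 210 mm, Ī = 1017.88 mm⁴.
Centroid: ȳ = ΣA·y / ΣA = 166.936 mm.
Transfer each piece to the horizontal axis through the centroid using Ī + A·d² with d = y − 166.936:
  flange: d = 43.0644 mm → contributes +4 908 477 mm⁴
  web: d = -66.9356 mm → contributes +12 501 933 mm⁴
  hole: d = 43.0644 mm → contributes −210 762 mm⁴
Total I = 17 199 648 mm⁴.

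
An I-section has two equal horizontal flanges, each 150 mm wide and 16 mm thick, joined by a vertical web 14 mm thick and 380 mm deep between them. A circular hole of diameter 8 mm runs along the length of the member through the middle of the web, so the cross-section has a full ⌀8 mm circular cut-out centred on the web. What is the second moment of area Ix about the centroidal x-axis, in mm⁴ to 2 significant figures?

Split into non-overlapping primitives; take the origin at the lower-left of the bounding box.
Bottom flange: 150 × 16, A = 2 400 mm², y = 8 mm, Ī = 51 200 mm⁴.
Web: 14 × 380, A = 5 320 mm², y = 206 mm, Ī = 64 017 333 mm⁴.
Top flange: 150 × 16, A = 2 400 mm², y = 404 mm, Ī = 51 200 mm⁴.
Hole (subtracted): ⌀8, A = 50.27 mm², y = 206 mm, Ī = 201.1 mm⁴.
By symmetry the centroid is at mid-height, ȳ = 206 mm.
Transfer each piece to the centroidal x-axis using Ī + A·d² with d = y − 206:
  bottom flange: d = -198 mm → contributes +94 140 800 mm⁴
  web: d = 0 mm → contributes +64 017 333 mm⁴
  top flange: d = 198 mm → contributes +94 140 800 mm⁴
  hole: d = 0 mm → contributes −201.1 mm⁴
Total I = 252 298 732 mm⁴.

Ix ≈ 2.5 × 10⁸ mm⁴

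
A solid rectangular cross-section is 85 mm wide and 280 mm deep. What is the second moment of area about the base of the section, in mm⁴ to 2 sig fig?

I_base ≈ 6.2 × 10⁸ mm⁴

The section: 85 × 280, A = 23 800 mm², y = 140 mm, Ī = 155 493 333 mm⁴.
Transfer it to a horizontal axis along the bottom face using Ī + A·d² with d = y − 0:
  the section: d = 140 mm → contributes +621 973 333 mm⁴
Total I = 621 973 333 mm⁴.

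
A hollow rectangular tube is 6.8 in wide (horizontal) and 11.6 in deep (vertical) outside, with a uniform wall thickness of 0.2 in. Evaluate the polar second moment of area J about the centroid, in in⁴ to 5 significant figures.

Decompose the section into non-overlapping parts with the origin at the bottom-left of its bounding rectangle.
Outer rectangle: 6.8 × 11.6, A = 78.88 in², y = 5.8 in, Ī = 884.5077 in⁴.
Inner void (subtracted): 6.4 × 11.2, A = 71.68 in², y = 5.8 in, Ī = 749.2949 in⁴.
By symmetry the centroid is at mid-height, ȳ = 5.8 in.
All pieces are centred on the centroidal x-axis, so I = ΣĪ (holes subtracted) = 135.2128 in⁴.
Repeating about the centroidal y-axis gives I_y = 59.2832 in⁴.
Polar second moment: J = I_x + I_y = 194.496 in⁴.

J ≈ 194.50 in⁴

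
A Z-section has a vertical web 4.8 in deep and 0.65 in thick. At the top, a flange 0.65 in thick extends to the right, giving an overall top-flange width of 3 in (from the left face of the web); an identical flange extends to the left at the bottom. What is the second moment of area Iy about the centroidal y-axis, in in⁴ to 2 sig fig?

Iy ≈ 8.4 in⁴

Break the section into simple shapes (no overlaps), measuring from the bottom-left corner of the bounding box.
Web: 0.65 × 4.8, A = 3.12 in², x = 2.675 in, Ī = 0.1099 in⁴.
Top flange (beyond web): 2.35 × 0.65, A = 1.528 in², x = 4.175 in, Ī = 0.703 in⁴.
Bottom flange (beyond web): 2.35 × 0.65, A = 1.528 in², x = 1.175 in, Ī = 0.703 in⁴.
Centroid: x̄ = ΣA·x / ΣA = 2.675 in.
Transfer each piece to the centroidal y-axis using Ī + A·d² with d = x − 2.675:
  web: d = 0 in → contributes +0.1099 in⁴
  top flange (beyond web): d = 1.5 in → contributes +4.14 in⁴
  bottom flange (beyond web): d = -1.5 in → contributes +4.14 in⁴
Total I = 8.39 in⁴.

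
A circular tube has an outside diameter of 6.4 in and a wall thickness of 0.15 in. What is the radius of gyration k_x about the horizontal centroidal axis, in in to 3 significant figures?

k_x ≈ 2.21 in

Split into non-overlapping primitives; take the origin at the lower-left of the bounding box.
Outer circle: ⌀6.4, A = 32.17 in², y = 3.2 in, Ī = 82.355 in⁴.
Bore (subtracted): ⌀6.1, A = 29.225 in², y = 3.2 in, Ī = 67.966 in⁴.
By symmetry the centroid is at mid-height, ȳ = 3.2 in.
All pieces are centred on the horizontal centroidal axis, so I = ΣĪ (holes subtracted) = 14.389 in⁴.
Radius of gyration: k = √(I/A) = √(14.389 / 2.9452) = 2.2103 in.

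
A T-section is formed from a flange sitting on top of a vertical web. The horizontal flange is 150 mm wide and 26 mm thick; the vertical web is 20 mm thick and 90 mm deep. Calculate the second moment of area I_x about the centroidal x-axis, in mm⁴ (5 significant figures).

Decompose the section into non-overlapping parts with the origin at the bottom-left of its bounding rectangle.
Flange: 150 × 26, A = 3 900 mm², y = 103 mm, Ī = 219 700 mm⁴.
Web: 20 × 90, A = 1 800 mm², y = 45 mm, Ī = 1 215 000 mm⁴.
Centroid: ȳ = ΣA·y / ΣA = 84.68421 mm.
Transfer each piece to the centroidal x-axis using Ī + A·d² with d = y − 84.68421:
  flange: d = 18.31579 mm → contributes +1 528 026 mm⁴
  web: d = -39.68421 mm → contributes +4 049 706 mm⁴
Total I = 5 577 732 mm⁴.

I_x ≈ 5.5777 × 10⁶ mm⁴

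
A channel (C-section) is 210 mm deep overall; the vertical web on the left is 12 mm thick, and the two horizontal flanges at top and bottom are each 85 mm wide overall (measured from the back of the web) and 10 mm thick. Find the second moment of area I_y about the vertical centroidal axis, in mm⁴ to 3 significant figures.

Decompose the section into non-overlapping parts with the origin at the bottom-left of its bounding rectangle.
Web: 12 × 210, A = 2 520 mm², x = 6 mm, Ī = 30 240 mm⁴.
Top flange (beyond web): 73 × 10, A = 730 mm², x = 48.5 mm, Ī = 324 181 mm⁴.
Bottom flange (beyond web): 73 × 10, A = 730 mm², x = 48.5 mm, Ī = 324 181 mm⁴.
Centroid: x̄ = ΣA·x / ΣA = 21.59 mm.
Transfer each piece to the vertical centroidal axis using Ī + A·d² with d = x − 21.59:
  web: d = -15.59 mm → contributes +642 757 mm⁴
  top flange (beyond web): d = 26.91 mm → contributes +852 791 mm⁴
  bottom flange (beyond web): d = 26.91 mm → contributes +852 791 mm⁴
Total I = 2 348 339 mm⁴.

I_y ≈ 2.35 × 10⁶ mm⁴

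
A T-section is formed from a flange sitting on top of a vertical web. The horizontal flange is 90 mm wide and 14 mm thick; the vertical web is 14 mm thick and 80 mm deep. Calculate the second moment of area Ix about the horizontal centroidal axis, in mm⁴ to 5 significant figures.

Decompose the section into non-overlapping parts with the origin at the bottom-left of its bounding rectangle.
Flange: 90 × 14, A = 1 260 mm², y = 87 mm, Ī = 20 580 mm⁴.
Web: 14 × 80, A = 1 120 mm², y = 40 mm, Ī = 597333.3 mm⁴.
Centroid: ȳ = ΣA·y / ΣA = 64.88235 mm.
Transfer each piece to the horizontal centroidal axis using Ī + A·d² with d = y − 64.88235:
  flange: d = 22.11765 mm → contributes +636959.8 mm⁴
  web: d = -24.88235 mm → contributes +1 290 761 mm⁴
Total I = 1 927 720 mm⁴.

Ix ≈ 1.9277 × 10⁶ mm⁴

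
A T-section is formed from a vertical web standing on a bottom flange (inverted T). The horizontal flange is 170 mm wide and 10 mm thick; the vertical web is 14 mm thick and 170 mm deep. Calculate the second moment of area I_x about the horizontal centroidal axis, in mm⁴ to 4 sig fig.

I_x ≈ 1.378 × 10⁷ mm⁴

Treat the section as a set of non-overlapping primitives; coordinates are from the bounding-box lower-left.
Flange: 170 × 10, A = 1 700 mm², y = 5 mm, Ī = 14166.7 mm⁴.
Web: 14 × 170, A = 2 380 mm², y = 95 mm, Ī = 5 731 833 mm⁴.
Centroid: ȳ = ΣA·y / ΣA = 57.5 mm.
Transfer each piece to the horizontal centroidal axis using Ī + A·d² with d = y − 57.5:
  flange: d = -52.5 mm → contributes +4 699 792 mm⁴
  web: d = 37.5 mm → contributes +9 078 708 mm⁴
Total I = 13 778 500 mm⁴.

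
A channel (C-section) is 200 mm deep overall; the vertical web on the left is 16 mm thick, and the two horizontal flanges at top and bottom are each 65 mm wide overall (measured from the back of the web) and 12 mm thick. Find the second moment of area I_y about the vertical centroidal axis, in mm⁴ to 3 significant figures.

Split into non-overlapping primitives; take the origin at the lower-left of the bounding box.
Web: 16 × 200, A = 3 200 mm², x = 8 mm, Ī = 68 267 mm⁴.
Top flange (beyond web): 49 × 12, A = 588 mm², x = 40.5 mm, Ī = 117 649 mm⁴.
Bottom flange (beyond web): 49 × 12, A = 588 mm², x = 40.5 mm, Ī = 117 649 mm⁴.
Centroid: x̄ = ΣA·x / ΣA = 16.734 mm.
Transfer each piece to the vertical centroidal axis using Ī + A·d² with d = x − 16.734:
  web: d = -8.734 mm → contributes +312 372 mm⁴
  top flange (beyond web): d = 23.766 mm → contributes +449 765 mm⁴
  bottom flange (beyond web): d = 23.766 mm → contributes +449 765 mm⁴
Total I = 1 211 901 mm⁴.

I_y ≈ 1.21 × 10⁶ mm⁴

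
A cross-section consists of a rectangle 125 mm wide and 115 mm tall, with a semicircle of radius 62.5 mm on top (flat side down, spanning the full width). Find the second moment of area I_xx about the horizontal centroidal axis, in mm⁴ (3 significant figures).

I_xx ≈ 4.79 × 10⁷ mm⁴

Split into non-overlapping primitives; take the origin at the lower-left of the bounding box.
Rectangular body: 125 × 115, A = 14 375 mm², y = 57.5 mm, Ī = 15 842 448 mm⁴.
Semicircular cap: semicircle r = 62.5, A = 6135.9 mm², y = 141.53 mm, Ī = 1 674 758 mm⁴.
Centroid: ȳ = ΣA·y / ΣA = 82.637 mm.
Transfer each piece to the horizontal centroidal axis using Ī + A·d² with d = y − 82.637:
  rectangular body: d = -25.137 mm → contributes +24 925 312 mm⁴
  semicircular cap: d = 58.889 mm → contributes +22 953 736 mm⁴
Total I = 47 879 048 mm⁴.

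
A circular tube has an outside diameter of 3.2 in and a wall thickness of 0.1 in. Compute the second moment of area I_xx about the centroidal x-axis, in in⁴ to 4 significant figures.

Decompose the section into non-overlapping parts with the origin at the bottom-left of its bounding rectangle.
Outer circle: ⌀3.2, A = 8.04248 in², y = 1.6 in, Ī = 5.14719 in⁴.
Bore (subtracted): ⌀3, A = 7.06858 in², y = 1.6 in, Ī = 3.97608 in⁴.
By symmetry the centroid is at mid-height, ȳ = 1.6 in.
All pieces are centred on the centroidal x-axis, so I = ΣĪ (holes subtracted) = 1.17111 in⁴.

I_xx ≈ 1.171 in⁴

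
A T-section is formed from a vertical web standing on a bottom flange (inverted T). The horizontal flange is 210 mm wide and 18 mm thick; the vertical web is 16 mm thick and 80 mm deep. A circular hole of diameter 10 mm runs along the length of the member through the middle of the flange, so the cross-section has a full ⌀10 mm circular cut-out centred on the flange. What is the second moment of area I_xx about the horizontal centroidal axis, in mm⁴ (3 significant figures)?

Treat the section as a set of non-overlapping primitives; coordinates are from the bounding-box lower-left.
Flange: 210 × 18, A = 3 780 mm², y = 9 mm, Ī = 102 060 mm⁴.
Web: 16 × 80, A = 1 280 mm², y = 58 mm, Ī = 682 667 mm⁴.
Hole (subtracted): ⌀10, A = 78.54 mm², y = 9 mm, Ī = 490.87 mm⁴.
Centroid: ȳ = ΣA·y / ΣA = 21.591 mm.
Transfer each piece to the horizontal centroidal axis using Ī + A·d² with d = y − 21.591:
  flange: d = -12.591 mm → contributes +701 286 mm⁴
  web: d = 36.409 mm → contributes +2 379 484 mm⁴
  hole: d = -12.591 mm → contributes −12 941 mm⁴
Total I = 3 067 828 mm⁴.

I_xx ≈ 3.07 × 10⁶ mm⁴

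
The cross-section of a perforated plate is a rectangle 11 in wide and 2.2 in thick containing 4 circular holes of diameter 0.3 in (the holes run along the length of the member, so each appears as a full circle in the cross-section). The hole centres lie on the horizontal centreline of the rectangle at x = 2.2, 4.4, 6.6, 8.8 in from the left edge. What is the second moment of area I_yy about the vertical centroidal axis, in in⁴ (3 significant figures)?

I_yy ≈ 242 in⁴

Split into non-overlapping primitives; take the origin at the lower-left of the bounding box.
Plate: 11 × 2.2, A = 24.2 in², x = 5.5 in, Ī = 244.02 in⁴.
Hole 1 (subtracted): ⌀0.3, A = 0.070686 in², x = 2.2 in, Ī = 0.00039761 in⁴.
Hole 2 (subtracted): ⌀0.3, A = 0.070686 in², x = 4.4 in, Ī = 0.00039761 in⁴.
Hole 3 (subtracted): ⌀0.3, A = 0.070686 in², x = 6.6 in, Ī = 0.00039761 in⁴.
Hole 4 (subtracted): ⌀0.3, A = 0.070686 in², x = 8.8 in, Ī = 0.00039761 in⁴.
By symmetry the centroid is at mid-width, x̄ = 5.5 in.
Transfer each piece to the vertical centroidal axis using Ī + A·d² with d = x − 5.5:
  plate: d = 0 in → contributes +244.02 in⁴
  hole 1: d = -3.3 in → contributes −0.77017 in⁴
  hole 2: d = -1.1 in → contributes −0.085927 in⁴
  hole 3: d = 1.1 in → contributes −0.085927 in⁴
  hole 4: d = 3.3 in → contributes −0.77017 in⁴
Total I = 242.3 in⁴.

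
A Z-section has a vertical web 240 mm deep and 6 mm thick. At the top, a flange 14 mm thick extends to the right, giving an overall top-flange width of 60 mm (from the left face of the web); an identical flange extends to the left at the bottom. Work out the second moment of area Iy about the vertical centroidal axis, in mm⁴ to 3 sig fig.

Treat the section as a set of non-overlapping primitives; coordinates are from the bounding-box lower-left.
Web: 6 × 240, A = 1 440 mm², x = 57 mm, Ī = 4 320 mm⁴.
Top flange (beyond web): 54 × 14, A = 756 mm², x = 87 mm, Ī = 183 708 mm⁴.
Bottom flange (beyond web): 54 × 14, A = 756 mm², x = 27 mm, Ī = 183 708 mm⁴.
Centroid: x̄ = ΣA·x / ΣA = 57 mm.
Transfer each piece to the vertical centroidal axis using Ī + A·d² with d = x − 57:
  web: d = 0 mm → contributes +4 320 mm⁴
  top flange (beyond web): d = 30 mm → contributes +864 108 mm⁴
  bottom flange (beyond web): d = -30 mm → contributes +864 108 mm⁴
Total I = 1 732 536 mm⁴.

Iy ≈ 1.73 × 10⁶ mm⁴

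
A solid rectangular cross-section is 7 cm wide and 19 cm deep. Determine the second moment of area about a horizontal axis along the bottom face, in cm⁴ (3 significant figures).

I_base ≈ 1.60 × 10⁴ cm⁴

The section: 7 × 19, A = 133 cm², y = 9.5 cm, Ī = 4001.1 cm⁴.
Transfer it to the base of the section using Ī + A·d² with d = y − 0:
  the section: d = 9.5 cm → contributes +16 004 cm⁴
Total I = 16 004 cm⁴.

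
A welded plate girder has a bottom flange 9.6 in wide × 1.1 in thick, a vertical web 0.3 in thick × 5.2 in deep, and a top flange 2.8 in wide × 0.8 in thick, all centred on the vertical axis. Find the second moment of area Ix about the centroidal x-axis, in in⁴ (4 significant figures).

Split into non-overlapping primitives; take the origin at the lower-left of the bounding box.
Bottom plate: 9.6 × 1.1, A = 10.56 in², y = 0.55 in, Ī = 1.0648 in⁴.
Web plate: 0.3 × 5.2, A = 1.56 in², y = 3.7 in, Ī = 3.5152 in⁴.
Top plate: 2.8 × 0.8, A = 2.24 in², y = 6.7 in, Ī = 0.119467 in⁴.
Centroid: ȳ = ΣA·y / ΣA = 1.85153 in.
Transfer each piece to the centroidal x-axis using Ī + A·d² with d = y − 1.85153:
  bottom plate: d = -1.30153 in → contributes +18.9533 in⁴
  web plate: d = 1.84847 in → contributes +8.84546 in⁴
  top plate: d = 4.84847 in → contributes +52.7766 in⁴
Total I = 80.5753 in⁴.

Ix ≈ 80.58 in⁴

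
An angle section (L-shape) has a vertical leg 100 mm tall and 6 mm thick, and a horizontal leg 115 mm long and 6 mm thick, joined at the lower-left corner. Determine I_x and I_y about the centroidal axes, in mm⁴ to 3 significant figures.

I_x ≈ 1.19 × 10⁶ mm⁴, I_y ≈ 1.68 × 10⁶ mm⁴

Decompose the section into non-overlapping parts with the origin at the bottom-left of its bounding rectangle.
Vertical leg: 6 × 100, A = 600 mm², y = 50 mm, Ī = 500 000 mm⁴.
Horizontal leg (remainder): 109 × 6, A = 654 mm², y = 3 mm, Ī = 1 962 mm⁴.
Centroid: ȳ = ΣA·y / ΣA = 25.488 mm.
Transfer each piece to the centroidal x-axis using Ī + A·d² with d = y − 25.488:
  vertical leg: d = 24.512 mm → contributes +860 502 mm⁴
  horizontal leg (remainder): d = -22.488 mm → contributes +332 698 mm⁴
Total I = 1 193 199 mm⁴.
For the y-axis: x̄ = 32.988 mm.
Repeating about the centroidal y-axis gives I_y = 1 683 902 mm⁴.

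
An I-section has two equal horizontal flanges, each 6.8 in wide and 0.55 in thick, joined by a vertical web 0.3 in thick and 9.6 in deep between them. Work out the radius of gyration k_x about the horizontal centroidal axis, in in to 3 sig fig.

Split into non-overlapping primitives; take the origin at the lower-left of the bounding box.
Bottom flange: 6.8 × 0.55, A = 3.74 in², y = 0.275 in, Ī = 0.094279 in⁴.
Web: 0.3 × 9.6, A = 2.88 in², y = 5.35 in, Ī = 22.118 in⁴.
Top flange: 6.8 × 0.55, A = 3.74 in², y = 10.425 in, Ī = 0.094279 in⁴.
By symmetry the centroid is at mid-height, ȳ = 5.35 in.
Transfer each piece to the horizontal centroidal axis using Ī + A·d² with d = y − 5.35:
  bottom flange: d = -5.075 in → contributes +96.42 in⁴
  web: d = 0 in → contributes +22.118 in⁴
  top flange: d = 5.075 in → contributes +96.42 in⁴
Total I = 214.96 in⁴.
Radius of gyration: k = √(I/A) = √(214.96 / 10.36) = 4.5551 in.

k_x ≈ 4.56 in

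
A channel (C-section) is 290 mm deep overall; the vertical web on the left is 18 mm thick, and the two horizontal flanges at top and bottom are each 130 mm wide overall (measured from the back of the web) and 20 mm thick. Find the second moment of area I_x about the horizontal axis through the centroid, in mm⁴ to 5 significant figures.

Decompose the section into non-overlapping parts with the origin at the bottom-left of its bounding rectangle.
Web: 18 × 290, A = 5 220 mm², y = 145 mm, Ī = 36 583 500 mm⁴.
Top flange (beyond web): 112 × 20, A = 2 240 mm², y = 280 mm, Ī = 74666.67 mm⁴.
Bottom flange (beyond web): 112 × 20, A = 2 240 mm², y = 10 mm, Ī = 74666.67 mm⁴.
By symmetry the centroid is at mid-height, ȳ = 145 mm.
Transfer each piece to the horizontal axis through the centroid using Ī + A·d² with d = y − 145:
  web: d = 0 mm → contributes +36 583 500 mm⁴
  top flange (beyond web): d = 135 mm → contributes +40 898 667 mm⁴
  bottom flange (beyond web): d = -135 mm → contributes +40 898 667 mm⁴
Total I = 118 380 833 mm⁴.

I_x ≈ 1.1838 × 10⁸ mm⁴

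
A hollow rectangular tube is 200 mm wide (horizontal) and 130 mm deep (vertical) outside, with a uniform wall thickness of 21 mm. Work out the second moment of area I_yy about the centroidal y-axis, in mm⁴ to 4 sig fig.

I_yy ≈ 5.774 × 10⁷ mm⁴

Split into non-overlapping primitives; take the origin at the lower-left of the bounding box.
Outer rectangle: 200 × 130, A = 26 000 mm², x = 100 mm, Ī = 86 666 667 mm⁴.
Inner void (subtracted): 158 × 88, A = 13 904 mm², x = 100 mm, Ī = 28 924 955 mm⁴.
By symmetry the centroid is at mid-width, x̄ = 100 mm.
All pieces are centred on the centroidal y-axis, so I = ΣĪ (holes subtracted) = 57 741 712 mm⁴.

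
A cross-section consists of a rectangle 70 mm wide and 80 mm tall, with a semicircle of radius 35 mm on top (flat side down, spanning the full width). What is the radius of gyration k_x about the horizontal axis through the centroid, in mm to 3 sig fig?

k_x ≈ 31.5 mm

Break the section into simple shapes (no overlaps), measuring from the bottom-left corner of the bounding box.
Rectangular body: 70 × 80, A = 5 600 mm², y = 40 mm, Ī = 2 986 667 mm⁴.
Semicircular cap: semicircle r = 35, A = 1924.2 mm², y = 94.854 mm, Ī = 164 704 mm⁴.
Centroid: ȳ = ΣA·y / ΣA = 54.028 mm.
Transfer each piece to the horizontal axis through the centroid using Ī + A·d² with d = y − 54.028:
  rectangular body: d = -14.028 mm → contributes +4 088 714 mm⁴
  semicircular cap: d = 40.826 mm → contributes +3 371 950 mm⁴
Total I = 7 460 664 mm⁴.
Radius of gyration: k = √(I/A) = √(7 460 664 / 7524.2) = 31.489 mm.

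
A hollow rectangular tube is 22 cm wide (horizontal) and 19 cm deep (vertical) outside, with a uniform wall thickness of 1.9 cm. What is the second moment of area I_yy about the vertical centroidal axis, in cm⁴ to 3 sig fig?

Treat the section as a set of non-overlapping primitives; coordinates are from the bounding-box lower-left.
Outer rectangle: 22 × 19, A = 418 cm², x = 11 cm, Ī = 16 859 cm⁴.
Inner void (subtracted): 18.2 × 15.2, A = 276.64 cm², x = 11 cm, Ī = 7636.2 cm⁴.
By symmetry the centroid is at mid-width, x̄ = 11 cm.
All pieces are centred on the vertical centroidal axis, so I = ΣĪ (holes subtracted) = 9223.1 cm⁴.

I_yy ≈ 9220 cm⁴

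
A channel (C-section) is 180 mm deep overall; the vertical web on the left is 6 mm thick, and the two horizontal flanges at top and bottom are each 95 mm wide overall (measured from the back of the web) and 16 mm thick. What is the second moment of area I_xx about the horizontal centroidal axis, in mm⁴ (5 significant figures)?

I_xx ≈ 2.2127 × 10⁷ mm⁴

Split into non-overlapping primitives; take the origin at the lower-left of the bounding box.
Web: 6 × 180, A = 1 080 mm², y = 90 mm, Ī = 2 916 000 mm⁴.
Top flange (beyond web): 89 × 16, A = 1 424 mm², y = 172 mm, Ī = 30378.67 mm⁴.
Bottom flange (beyond web): 89 × 16, A = 1 424 mm², y = 8 mm, Ī = 30378.67 mm⁴.
By symmetry the centroid is at mid-height, ȳ = 90 mm.
Transfer each piece to the horizontal centroidal axis using Ī + A·d² with d = y − 90:
  web: d = 0 mm → contributes +2 916 000 mm⁴
  top flange (beyond web): d = 82 mm → contributes +9 605 355 mm⁴
  bottom flange (beyond web): d = -82 mm → contributes +9 605 355 mm⁴
Total I = 22 126 709 mm⁴.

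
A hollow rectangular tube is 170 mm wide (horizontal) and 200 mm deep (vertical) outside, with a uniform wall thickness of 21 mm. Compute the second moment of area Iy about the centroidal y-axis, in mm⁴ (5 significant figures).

Iy ≈ 5.4271 × 10⁷ mm⁴

Decompose the section into non-overlapping parts with the origin at the bottom-left of its bounding rectangle.
Outer rectangle: 170 × 200, A = 34 000 mm², x = 85 mm, Ī = 81 883 333 mm⁴.
Inner void (subtracted): 128 × 158, A = 20 224 mm², x = 85 mm, Ī = 27 612 501 mm⁴.
By symmetry the centroid is at mid-width, x̄ = 85 mm.
All pieces are centred on the centroidal y-axis, so I = ΣĪ (holes subtracted) = 54 270 832 mm⁴.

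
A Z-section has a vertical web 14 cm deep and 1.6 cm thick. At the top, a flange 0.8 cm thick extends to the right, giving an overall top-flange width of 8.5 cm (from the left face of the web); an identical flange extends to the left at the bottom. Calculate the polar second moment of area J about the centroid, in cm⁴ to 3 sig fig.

J ≈ 1100 cm⁴

Break the section into simple shapes (no overlaps), measuring from the bottom-left corner of the bounding box.
Web: 1.6 × 14, A = 22.4 cm², y = 7 cm, Ī = 365.87 cm⁴.
Top flange (beyond web): 6.9 × 0.8, A = 5.52 cm², y = 13.6 cm, Ī = 0.2944 cm⁴.
Bottom flange (beyond web): 6.9 × 0.8, A = 5.52 cm², y = 0.4 cm, Ī = 0.2944 cm⁴.
Centroid: ȳ = ΣA·y / ΣA = 7 cm.
Transfer each piece to the centroidal x-axis using Ī + A·d² with d = y − 7:
  web: d = 0 cm → contributes +365.87 cm⁴
  top flange (beyond web): d = 6.6 cm → contributes +240.75 cm⁴
  bottom flange (beyond web): d = -6.6 cm → contributes +240.75 cm⁴
Total I = 847.36 cm⁴.
For the y-axis: x̄ = 7.7 cm.
Repeating about the centroidal y-axis gives I_y = 247.99 cm⁴.
Polar second moment: J = I_x + I_y = 1095.3 cm⁴.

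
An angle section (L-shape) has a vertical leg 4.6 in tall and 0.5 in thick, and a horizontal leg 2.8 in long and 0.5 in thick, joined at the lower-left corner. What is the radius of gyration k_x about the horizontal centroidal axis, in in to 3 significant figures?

k_x ≈ 1.45 in

Decompose the section into non-overlapping parts with the origin at the bottom-left of its bounding rectangle.
Vertical leg: 0.5 × 4.6, A = 2.3 in², y = 2.3 in, Ī = 4.0557 in⁴.
Horizontal leg (remainder): 2.3 × 0.5, A = 1.15 in², y = 0.25 in, Ī = 0.023958 in⁴.
Centroid: ȳ = ΣA·y / ΣA = 1.6167 in.
Transfer each piece to the horizontal centroidal axis using Ī + A·d² with d = y − 1.6167:
  vertical leg: d = 0.68333 in → contributes +5.1296 in⁴
  horizontal leg (remainder): d = -1.3667 in → contributes +2.1719 in⁴
Total I = 7.3015 in⁴.
Radius of gyration: k = √(I/A) = √(7.3015 / 3.45) = 1.4548 in.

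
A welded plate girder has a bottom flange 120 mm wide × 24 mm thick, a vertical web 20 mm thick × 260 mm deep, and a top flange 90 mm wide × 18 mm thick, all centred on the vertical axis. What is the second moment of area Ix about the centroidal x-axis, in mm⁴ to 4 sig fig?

Decompose the section into non-overlapping parts with the origin at the bottom-left of its bounding rectangle.
Bottom plate: 120 × 24, A = 2 880 mm², y = 12 mm, Ī = 138 240 mm⁴.
Web plate: 20 × 260, A = 5 200 mm², y = 154 mm, Ī = 29 293 333 mm⁴.
Top plate: 90 × 18, A = 1 620 mm², y = 293 mm, Ī = 43 740 mm⁴.
Centroid: ȳ = ΣA·y / ΣA = 135.054 mm.
Transfer each piece to the centroidal x-axis using Ī + A·d² with d = y − 135.054:
  bottom plate: d = -123.054 mm → contributes +43 747 749 mm⁴
  web plate: d = 18.9464 mm → contributes +31 159 955 mm⁴
  top plate: d = 157.946 mm → contributes +40 457 982 mm⁴
Total I = 115 365 685 mm⁴.

Ix ≈ 1.154 × 10⁸ mm⁴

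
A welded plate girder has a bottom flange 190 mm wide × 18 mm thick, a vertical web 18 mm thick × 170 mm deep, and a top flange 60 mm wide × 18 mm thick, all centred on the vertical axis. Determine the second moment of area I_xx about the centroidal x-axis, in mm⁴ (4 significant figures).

Split into non-overlapping primitives; take the origin at the lower-left of the bounding box.
Bottom plate: 190 × 18, A = 3 420 mm², y = 9 mm, Ī = 92 340 mm⁴.
Web plate: 18 × 170, A = 3 060 mm², y = 103 mm, Ī = 7 369 500 mm⁴.
Top plate: 60 × 18, A = 1 080 mm², y = 197 mm, Ī = 29 160 mm⁴.
Centroid: ȳ = ΣA·y / ΣA = 73.9048 mm.
Transfer each piece to the centroidal x-axis using Ī + A·d² with d = y − 73.9048:
  bottom plate: d = -64.9048 mm → contributes +14 499 528 mm⁴
  web plate: d = 29.0952 mm → contributes +9 959 891 mm⁴
  top plate: d = 123.095 mm → contributes +16 393 793 mm⁴
Total I = 40 853 211 mm⁴.

I_xx ≈ 4.085 × 10⁷ mm⁴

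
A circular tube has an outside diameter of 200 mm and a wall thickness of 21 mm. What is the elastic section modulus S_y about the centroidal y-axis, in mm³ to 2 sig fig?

S_y ≈ 4.8 × 10⁵ mm³

Split into non-overlapping primitives; take the origin at the lower-left of the bounding box.
Outer circle: ⌀200, A = 31 416 mm², x = 100 mm, Ī = 78 539 816 mm⁴.
Bore (subtracted): ⌀158, A = 19 607 mm², x = 100 mm, Ī = 30 591 322 mm⁴.
By symmetry the centroid is at mid-width, x̄ = 100 mm.
All pieces are centred on the centroidal y-axis, so I = ΣĪ (holes subtracted) = 47 948 494 mm⁴.
Extreme fibre distance c = 100 mm; S = I/c = 479 485 mm³.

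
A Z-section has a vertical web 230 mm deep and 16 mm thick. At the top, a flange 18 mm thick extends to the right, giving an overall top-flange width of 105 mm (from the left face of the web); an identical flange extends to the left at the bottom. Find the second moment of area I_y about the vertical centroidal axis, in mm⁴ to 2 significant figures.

Break the section into simple shapes (no overlaps), measuring from the bottom-left corner of the bounding box.
Web: 16 × 230, A = 3 680 mm², x = 97 mm, Ī = 78 507 mm⁴.
Top flange (beyond web): 89 × 18, A = 1 602 mm², x = 149.5 mm, Ī = 1 057 454 mm⁴.
Bottom flange (beyond web): 89 × 18, A = 1 602 mm², x = 44.5 mm, Ī = 1 057 454 mm⁴.
Centroid: x̄ = ΣA·x / ΣA = 97 mm.
Transfer each piece to the vertical centroidal axis using Ī + A·d² with d = x − 97:
  web: d = 0 mm → contributes +78 507 mm⁴
  top flange (beyond web): d = 52.5 mm → contributes +5 472 966 mm⁴
  bottom flange (beyond web): d = -52.5 mm → contributes +5 472 966 mm⁴
Total I = 11 024 439 mm⁴.

I_y ≈ 1.1 × 10⁷ mm⁴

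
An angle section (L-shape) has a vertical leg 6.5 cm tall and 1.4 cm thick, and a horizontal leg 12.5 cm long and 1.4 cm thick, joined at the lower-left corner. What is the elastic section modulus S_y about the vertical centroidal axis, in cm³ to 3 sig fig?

S_y ≈ 49.0 cm³

Treat the section as a set of non-overlapping primitives; coordinates are from the bounding-box lower-left.
Vertical leg: 1.4 × 6.5, A = 9.1 cm², x = 0.7 cm, Ī = 1.4863 cm⁴.
Horizontal leg (remainder): 11.1 × 1.4, A = 15.54 cm², x = 6.95 cm, Ī = 159.56 cm⁴.
Centroid: x̄ = ΣA·x / ΣA = 4.6418 cm.
Transfer each piece to the vertical centroidal axis using Ī + A·d² with d = x − 4.6418:
  vertical leg: d = -3.9418 cm → contributes +142.88 cm⁴
  horizontal leg (remainder): d = 2.3082 cm → contributes +242.35 cm⁴
Total I = 385.23 cm⁴.
Extreme fibre distance c = 7.8582 cm; S = I/c = 49.023 cm³.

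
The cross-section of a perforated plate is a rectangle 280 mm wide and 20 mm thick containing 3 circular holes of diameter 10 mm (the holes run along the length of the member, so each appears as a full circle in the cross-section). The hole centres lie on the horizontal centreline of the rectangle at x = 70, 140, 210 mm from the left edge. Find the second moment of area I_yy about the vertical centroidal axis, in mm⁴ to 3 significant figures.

Decompose the section into non-overlapping parts with the origin at the bottom-left of its bounding rectangle.
Plate: 280 × 20, A = 5 600 mm², x = 140 mm, Ī = 36 586 667 mm⁴.
Hole 1 (subtracted): ⌀10, A = 78.54 mm², x = 70 mm, Ī = 490.87 mm⁴.
Hole 2 (subtracted): ⌀10, A = 78.54 mm², x = 140 mm, Ī = 490.87 mm⁴.
Hole 3 (subtracted): ⌀10, A = 78.54 mm², x = 210 mm, Ī = 490.87 mm⁴.
By symmetry the centroid is at mid-width, x̄ = 140 mm.
Transfer each piece to the vertical centroidal axis using Ī + A·d² with d = x − 140:
  plate: d = 0 mm → contributes +36 586 667 mm⁴
  hole 1: d = -70 mm → contributes −385 336 mm⁴
  hole 2: d = 0 mm → contributes −490.87 mm⁴
  hole 3: d = 70 mm → contributes −385 336 mm⁴
Total I = 35 815 504 mm⁴.

I_yy ≈ 3.58 × 10⁷ mm⁴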